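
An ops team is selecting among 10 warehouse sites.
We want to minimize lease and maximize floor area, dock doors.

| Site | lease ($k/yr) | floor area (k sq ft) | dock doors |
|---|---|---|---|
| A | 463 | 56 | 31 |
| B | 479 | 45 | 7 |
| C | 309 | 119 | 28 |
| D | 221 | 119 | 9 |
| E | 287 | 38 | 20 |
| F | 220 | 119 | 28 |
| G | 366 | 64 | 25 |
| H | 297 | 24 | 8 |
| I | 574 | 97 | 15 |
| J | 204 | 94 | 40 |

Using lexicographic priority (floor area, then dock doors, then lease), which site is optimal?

F

First maximize floor area: best is 119, kept {C, D, F}.
Then maximize dock doors: best is 28, kept {C, F}.
Then minimize lease: best is 220, kept {F}.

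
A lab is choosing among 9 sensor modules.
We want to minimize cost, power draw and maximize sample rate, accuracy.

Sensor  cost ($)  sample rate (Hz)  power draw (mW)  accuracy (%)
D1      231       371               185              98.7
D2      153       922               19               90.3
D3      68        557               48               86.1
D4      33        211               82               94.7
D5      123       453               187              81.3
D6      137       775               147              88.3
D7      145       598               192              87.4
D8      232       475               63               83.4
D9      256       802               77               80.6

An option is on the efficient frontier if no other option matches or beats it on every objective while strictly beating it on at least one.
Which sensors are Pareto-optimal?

D1, D2, D3, D4, D6

D1: not dominated (best accuracy).
D2: not dominated (best sample rate).
D3: not dominated.
D4: not dominated (best cost).
D5: dominated by D3 (cost 68≤123, sample rate 557≥453, power draw 48≤187, accuracy 86.1≥81.3).
D6: not dominated.
D7: dominated by D6 (cost 137≤145, sample rate 775≥598, power draw 147≤192, accuracy 88.3≥87.4).
D8: dominated by D2 (cost 153≤232, sample rate 922≥475, power draw 19≤63, accuracy 90.3≥83.4).
D9: dominated by D2 (cost 153≤256, sample rate 922≥802, power draw 19≤77, accuracy 90.3≥80.6).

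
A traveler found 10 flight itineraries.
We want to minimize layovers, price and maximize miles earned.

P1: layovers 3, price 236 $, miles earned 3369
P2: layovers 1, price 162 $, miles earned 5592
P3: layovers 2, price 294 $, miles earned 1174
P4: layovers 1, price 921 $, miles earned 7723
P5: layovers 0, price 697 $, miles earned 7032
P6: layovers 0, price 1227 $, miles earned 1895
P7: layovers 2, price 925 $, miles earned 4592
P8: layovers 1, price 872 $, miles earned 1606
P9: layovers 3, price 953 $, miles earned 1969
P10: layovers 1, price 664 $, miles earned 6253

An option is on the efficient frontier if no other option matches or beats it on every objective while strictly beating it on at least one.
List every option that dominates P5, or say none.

none

P1: worse on layovers (3 vs 0).
P2: worse on layovers (1 vs 0).
P3: worse on layovers (2 vs 0).
P4: worse on layovers (1 vs 0).
P6: worse on price (1227 vs 697).
P7: worse on layovers (2 vs 0).
P8: worse on layovers (1 vs 0).
P9: worse on layovers (3 vs 0).
P10: worse on layovers (1 vs 0).
No option dominates P5.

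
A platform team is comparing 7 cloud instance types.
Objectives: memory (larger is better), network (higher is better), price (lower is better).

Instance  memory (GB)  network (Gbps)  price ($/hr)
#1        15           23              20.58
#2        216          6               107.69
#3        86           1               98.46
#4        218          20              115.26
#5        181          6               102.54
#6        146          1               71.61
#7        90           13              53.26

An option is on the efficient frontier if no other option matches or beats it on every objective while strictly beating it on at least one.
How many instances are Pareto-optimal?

6

#1: not dominated (best network).
#2: not dominated.
#3: dominated by #6 (memory 146≥86, network 1≥1, price 71.61≤98.46).
#4: not dominated (best memory).
#5: not dominated.
#6: not dominated.
#7: not dominated.
Pareto-optimal: #1, #2, #4, #5, #6, #7 → 6.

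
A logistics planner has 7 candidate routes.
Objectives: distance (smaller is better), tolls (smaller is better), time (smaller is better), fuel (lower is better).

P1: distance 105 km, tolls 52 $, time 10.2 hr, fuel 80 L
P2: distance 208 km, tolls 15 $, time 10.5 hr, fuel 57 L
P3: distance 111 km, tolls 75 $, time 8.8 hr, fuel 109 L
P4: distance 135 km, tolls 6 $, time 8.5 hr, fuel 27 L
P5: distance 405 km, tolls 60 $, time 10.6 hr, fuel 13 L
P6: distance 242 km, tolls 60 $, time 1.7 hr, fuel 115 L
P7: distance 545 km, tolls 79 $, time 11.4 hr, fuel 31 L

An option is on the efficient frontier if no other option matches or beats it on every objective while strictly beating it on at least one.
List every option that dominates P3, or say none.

none

P1: worse on time (10.2 vs 8.8).
P2: worse on distance (208 vs 111).
P4: worse on distance (135 vs 111).
P5: worse on distance (405 vs 111).
P6: worse on distance (242 vs 111).
P7: worse on distance (545 vs 111).
No option dominates P3.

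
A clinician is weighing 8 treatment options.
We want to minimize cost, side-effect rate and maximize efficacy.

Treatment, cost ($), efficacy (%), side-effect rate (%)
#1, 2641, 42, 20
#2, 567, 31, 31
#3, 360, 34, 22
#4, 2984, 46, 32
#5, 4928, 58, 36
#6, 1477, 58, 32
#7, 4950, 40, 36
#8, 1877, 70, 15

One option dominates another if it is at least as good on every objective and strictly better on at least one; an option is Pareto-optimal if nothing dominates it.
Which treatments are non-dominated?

#1: dominated by #8 (cost 1877≤2641, efficacy 70≥42, side-effect rate 15≤20).
#2: dominated by #3 (cost 360≤567, efficacy 34≥31, side-effect rate 22≤31).
#3: not dominated (best cost).
#4: dominated by #6 (cost 1477≤2984, efficacy 58≥46, side-effect rate 32≤32).
#5: dominated by #6 (cost 1477≤4928, efficacy 58≥58, side-effect rate 32≤36).
#6: not dominated.
#7: dominated by #1 (cost 2641≤4950, efficacy 42≥40, side-effect rate 20≤36).
#8: not dominated (best efficacy).

#3, #6, #8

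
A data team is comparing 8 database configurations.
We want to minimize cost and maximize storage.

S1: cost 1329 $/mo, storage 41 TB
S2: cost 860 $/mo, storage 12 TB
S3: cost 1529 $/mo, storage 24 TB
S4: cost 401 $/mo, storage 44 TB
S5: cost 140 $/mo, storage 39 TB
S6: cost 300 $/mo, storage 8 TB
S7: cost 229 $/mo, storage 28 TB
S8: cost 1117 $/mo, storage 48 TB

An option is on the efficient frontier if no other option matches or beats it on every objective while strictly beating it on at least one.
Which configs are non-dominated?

S1: dominated by S4 (cost 401≤1329, storage 44≥41).
S2: dominated by S4 (cost 401≤860, storage 44≥12).
S3: dominated by S1 (cost 1329≤1529, storage 41≥24).
S4: not dominated.
S5: not dominated (best cost).
S6: dominated by S5 (cost 140≤300, storage 39≥8).
S7: dominated by S5 (cost 140≤229, storage 39≥28).
S8: not dominated (best storage).

S4, S5, S8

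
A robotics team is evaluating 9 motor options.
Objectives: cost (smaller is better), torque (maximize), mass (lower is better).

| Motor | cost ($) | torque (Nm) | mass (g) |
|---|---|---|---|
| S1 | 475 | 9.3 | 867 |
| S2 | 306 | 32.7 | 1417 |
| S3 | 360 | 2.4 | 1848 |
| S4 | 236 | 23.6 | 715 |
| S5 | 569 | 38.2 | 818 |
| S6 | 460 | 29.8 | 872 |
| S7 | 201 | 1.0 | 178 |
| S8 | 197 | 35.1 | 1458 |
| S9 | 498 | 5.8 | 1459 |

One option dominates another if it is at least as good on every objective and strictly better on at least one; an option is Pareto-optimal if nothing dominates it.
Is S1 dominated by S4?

S4 vs S1: cost 236≤475, torque 23.6≥9.3, mass 715≤867 — S4 is at least as good on every objective with at least one strict improvement.

Yes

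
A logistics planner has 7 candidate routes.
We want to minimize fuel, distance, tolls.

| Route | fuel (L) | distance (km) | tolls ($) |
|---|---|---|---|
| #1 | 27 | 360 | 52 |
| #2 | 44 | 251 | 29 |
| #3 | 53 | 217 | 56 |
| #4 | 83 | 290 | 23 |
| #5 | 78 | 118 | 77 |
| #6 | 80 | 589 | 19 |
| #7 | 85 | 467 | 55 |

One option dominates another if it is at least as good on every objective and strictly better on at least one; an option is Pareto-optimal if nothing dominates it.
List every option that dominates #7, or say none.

#1, #2, #4

#1: fuel 27≤85, distance 360≤467, tolls 52≤55 — dominates #7.
#2: fuel 44≤85, distance 251≤467, tolls 29≤55 — dominates #7.
#4: fuel 83≤85, distance 290≤467, tolls 23≤55 — dominates #7.
Others (#3, #5, #6) are each worse than #7 on at least one objective.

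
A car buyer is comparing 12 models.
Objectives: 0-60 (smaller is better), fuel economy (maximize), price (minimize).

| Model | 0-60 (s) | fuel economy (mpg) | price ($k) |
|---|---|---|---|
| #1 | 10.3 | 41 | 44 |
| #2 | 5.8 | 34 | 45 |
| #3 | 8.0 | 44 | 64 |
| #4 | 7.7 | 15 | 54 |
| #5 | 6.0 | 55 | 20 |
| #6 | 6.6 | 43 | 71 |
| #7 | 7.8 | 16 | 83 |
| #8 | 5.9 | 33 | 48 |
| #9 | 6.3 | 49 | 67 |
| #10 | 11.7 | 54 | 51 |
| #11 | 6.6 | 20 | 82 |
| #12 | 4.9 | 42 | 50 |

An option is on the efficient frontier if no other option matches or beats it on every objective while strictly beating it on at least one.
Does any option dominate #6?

#5 vs #6: 0-60 6.0≤6.6, fuel economy 55≥43, price 20≤71 — #5 is at least as good on every objective and strictly better on at least one, so #5 dominates #6.

Yes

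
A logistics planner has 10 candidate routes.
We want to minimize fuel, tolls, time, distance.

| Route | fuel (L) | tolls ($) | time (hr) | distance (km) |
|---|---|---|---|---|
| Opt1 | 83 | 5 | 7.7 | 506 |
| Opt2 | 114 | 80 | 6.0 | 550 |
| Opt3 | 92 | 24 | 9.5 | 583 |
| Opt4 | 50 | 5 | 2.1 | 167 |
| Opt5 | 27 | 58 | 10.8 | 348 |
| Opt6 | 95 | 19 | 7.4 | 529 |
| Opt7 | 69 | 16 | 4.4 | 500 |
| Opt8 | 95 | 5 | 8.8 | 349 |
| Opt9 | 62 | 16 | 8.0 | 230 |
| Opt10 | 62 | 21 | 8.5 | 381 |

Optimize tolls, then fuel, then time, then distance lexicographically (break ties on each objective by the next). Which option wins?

First minimize tolls: best is 5, kept {Opt1, Opt4, Opt8}.
Then minimize fuel: best is 50, kept {Opt4}.

Opt4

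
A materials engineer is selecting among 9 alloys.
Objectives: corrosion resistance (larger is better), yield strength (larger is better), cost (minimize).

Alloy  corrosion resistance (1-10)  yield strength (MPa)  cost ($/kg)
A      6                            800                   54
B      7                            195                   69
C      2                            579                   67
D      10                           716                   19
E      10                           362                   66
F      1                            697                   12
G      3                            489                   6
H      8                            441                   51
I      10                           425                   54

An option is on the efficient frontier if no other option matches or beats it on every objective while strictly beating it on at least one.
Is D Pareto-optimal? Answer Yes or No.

Yes

A: worse on corrosion resistance (6 vs 10).
B: worse on corrosion resistance (7 vs 10).
C: worse on corrosion resistance (2 vs 10).
E: worse on yield strength (362 vs 716).
F: worse on corrosion resistance (1 vs 10).
G: worse on corrosion resistance (3 vs 10).
H: worse on corrosion resistance (8 vs 10).
I: worse on yield strength (425 vs 716).
No option is at least as good as D on every objective and strictly better on one.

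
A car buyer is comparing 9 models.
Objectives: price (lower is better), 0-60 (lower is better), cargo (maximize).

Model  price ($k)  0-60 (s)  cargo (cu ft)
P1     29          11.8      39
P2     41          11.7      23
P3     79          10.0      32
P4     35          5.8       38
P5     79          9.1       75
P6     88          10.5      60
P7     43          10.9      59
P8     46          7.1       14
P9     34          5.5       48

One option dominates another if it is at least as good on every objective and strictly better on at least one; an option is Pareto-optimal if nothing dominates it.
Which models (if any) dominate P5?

P1: worse on 0-60 (11.8 vs 9.1).
P2: worse on 0-60 (11.7 vs 9.1).
P3: worse on 0-60 (10.0 vs 9.1).
P4: worse on cargo (38 vs 75).
P6: worse on price (88 vs 79).
P7: worse on 0-60 (10.9 vs 9.1).
P8: worse on cargo (14 vs 75).
P9: worse on cargo (48 vs 75).
No option dominates P5.

none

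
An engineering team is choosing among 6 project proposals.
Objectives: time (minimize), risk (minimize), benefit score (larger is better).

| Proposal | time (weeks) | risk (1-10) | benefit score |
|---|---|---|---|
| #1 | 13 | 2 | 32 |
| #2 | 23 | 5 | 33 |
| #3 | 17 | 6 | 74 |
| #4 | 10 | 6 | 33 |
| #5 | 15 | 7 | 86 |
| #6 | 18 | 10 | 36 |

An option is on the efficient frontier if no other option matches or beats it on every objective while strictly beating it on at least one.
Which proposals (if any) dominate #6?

#3: time 17≤18, risk 6≤10, benefit score 74≥36 — dominates #6.
#5: time 15≤18, risk 7≤10, benefit score 86≥36 — dominates #6.
Others (#1, #2, #4) are each worse than #6 on at least one objective.

#3, #5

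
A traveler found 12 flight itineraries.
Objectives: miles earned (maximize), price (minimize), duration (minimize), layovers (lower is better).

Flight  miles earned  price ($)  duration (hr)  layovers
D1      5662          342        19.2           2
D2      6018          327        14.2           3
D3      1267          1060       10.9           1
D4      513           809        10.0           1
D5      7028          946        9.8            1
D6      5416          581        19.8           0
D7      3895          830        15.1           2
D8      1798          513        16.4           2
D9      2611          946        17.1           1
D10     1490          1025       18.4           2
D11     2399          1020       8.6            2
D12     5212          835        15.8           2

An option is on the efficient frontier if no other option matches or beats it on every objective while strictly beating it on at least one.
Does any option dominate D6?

No

D1: worse on layovers (2 vs 0).
D2: worse on layovers (3 vs 0).
D3: worse on miles earned (1267 vs 5416).
D4: worse on miles earned (513 vs 5416).
D5: worse on price (946 vs 581).
D7: worse on miles earned (3895 vs 5416).
D8: worse on miles earned (1798 vs 5416).
D9: worse on miles earned (2611 vs 5416).
D10: worse on miles earned (1490 vs 5416).
D11: worse on miles earned (2399 vs 5416).
D12: worse on miles earned (5212 vs 5416).
No option is at least as good as D6 on every objective and strictly better on one.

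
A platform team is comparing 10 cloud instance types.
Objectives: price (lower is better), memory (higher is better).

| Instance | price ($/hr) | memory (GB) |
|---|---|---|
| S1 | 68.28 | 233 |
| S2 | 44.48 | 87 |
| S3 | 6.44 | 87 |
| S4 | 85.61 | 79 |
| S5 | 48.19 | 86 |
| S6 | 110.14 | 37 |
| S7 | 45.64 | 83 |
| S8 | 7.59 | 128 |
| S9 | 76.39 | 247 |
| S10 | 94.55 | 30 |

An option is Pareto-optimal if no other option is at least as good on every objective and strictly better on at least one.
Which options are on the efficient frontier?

S1, S3, S8, S9

S1: not dominated.
S2: dominated by S3 (price 6.44≤44.48, memory 87≥87).
S3: not dominated (best price).
S4: dominated by S1 (price 68.28≤85.61, memory 233≥79).
S5: dominated by S2 (price 44.48≤48.19, memory 87≥86).
S6: dominated by S1 (price 68.28≤110.14, memory 233≥37).
S7: dominated by S2 (price 44.48≤45.64, memory 87≥83).
S8: not dominated.
S9: not dominated (best memory).
S10: dominated by S1 (price 68.28≤94.55, memory 233≥30).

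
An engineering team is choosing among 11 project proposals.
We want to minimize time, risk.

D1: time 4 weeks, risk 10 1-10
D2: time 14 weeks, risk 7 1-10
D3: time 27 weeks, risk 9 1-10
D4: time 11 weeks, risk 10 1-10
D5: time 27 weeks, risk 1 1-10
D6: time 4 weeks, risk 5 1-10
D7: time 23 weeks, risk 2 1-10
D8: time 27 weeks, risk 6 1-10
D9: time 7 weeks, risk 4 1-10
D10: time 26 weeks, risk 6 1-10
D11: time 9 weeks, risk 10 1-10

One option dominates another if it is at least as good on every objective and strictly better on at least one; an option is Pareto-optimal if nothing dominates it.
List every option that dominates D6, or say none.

D1: worse on risk (10 vs 5).
D2: worse on time (14 vs 4).
D3: worse on time (27 vs 4).
D4: worse on time (11 vs 4).
D5: worse on time (27 vs 4).
D7: worse on time (23 vs 4).
D8: worse on time (27 vs 4).
D9: worse on time (7 vs 4).
D10: worse on time (26 vs 4).
D11: worse on time (9 vs 4).
No option dominates D6.

none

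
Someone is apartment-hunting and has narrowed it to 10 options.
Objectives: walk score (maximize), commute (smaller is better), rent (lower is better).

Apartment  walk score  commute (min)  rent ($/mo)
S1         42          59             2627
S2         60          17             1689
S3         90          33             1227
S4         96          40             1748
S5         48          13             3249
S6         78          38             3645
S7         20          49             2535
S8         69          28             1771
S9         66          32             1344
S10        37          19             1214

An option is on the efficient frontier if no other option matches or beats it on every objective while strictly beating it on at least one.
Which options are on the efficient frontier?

S1: dominated by S2 (walk score 60≥42, commute 17≤59, rent 1689≤2627).
S2: not dominated.
S3: not dominated.
S4: not dominated (best walk score).
S5: not dominated (best commute).
S6: dominated by S3 (walk score 90≥78, commute 33≤38, rent 1227≤3645).
S7: dominated by S2 (walk score 60≥20, commute 17≤49, rent 1689≤2535).
S8: not dominated.
S9: not dominated.
S10: not dominated (best rent).

S2, S3, S4, S5, S8, S9, S10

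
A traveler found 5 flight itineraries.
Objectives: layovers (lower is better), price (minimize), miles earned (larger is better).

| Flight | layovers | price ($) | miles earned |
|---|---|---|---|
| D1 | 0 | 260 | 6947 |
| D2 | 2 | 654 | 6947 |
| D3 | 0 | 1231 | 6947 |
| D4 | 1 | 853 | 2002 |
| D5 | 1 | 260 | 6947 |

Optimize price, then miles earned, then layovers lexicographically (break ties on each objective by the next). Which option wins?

First minimize price: best is 260, kept {D1, D5}.
Then maximize miles earned: best is 6947, kept {D1, D5}.
Then minimize layovers: best is 0, kept {D1}.

D1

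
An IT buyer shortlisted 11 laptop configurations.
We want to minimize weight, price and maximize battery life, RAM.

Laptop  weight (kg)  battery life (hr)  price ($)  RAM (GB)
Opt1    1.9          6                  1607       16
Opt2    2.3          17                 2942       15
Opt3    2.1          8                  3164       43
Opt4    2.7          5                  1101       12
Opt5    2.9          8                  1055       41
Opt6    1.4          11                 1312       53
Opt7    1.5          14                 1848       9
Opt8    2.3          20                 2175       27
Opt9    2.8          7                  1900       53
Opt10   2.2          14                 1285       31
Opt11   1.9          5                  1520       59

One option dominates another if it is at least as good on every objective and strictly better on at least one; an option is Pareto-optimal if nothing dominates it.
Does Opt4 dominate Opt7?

Opt4 vs Opt7: Opt4 is worse on weight (2.7 vs 1.5), so it does not dominate Opt7.

No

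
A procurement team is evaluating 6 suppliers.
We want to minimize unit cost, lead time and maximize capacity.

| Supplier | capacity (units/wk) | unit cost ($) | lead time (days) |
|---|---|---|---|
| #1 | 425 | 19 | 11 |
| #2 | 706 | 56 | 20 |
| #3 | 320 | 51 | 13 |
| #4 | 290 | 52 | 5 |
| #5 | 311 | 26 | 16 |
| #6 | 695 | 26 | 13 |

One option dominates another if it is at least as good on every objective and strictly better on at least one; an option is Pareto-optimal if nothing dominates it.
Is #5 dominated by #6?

Yes

#6 vs #5: capacity 695≥311, unit cost 26≤26, lead time 13≤16 — #6 is at least as good on every objective with at least one strict improvement.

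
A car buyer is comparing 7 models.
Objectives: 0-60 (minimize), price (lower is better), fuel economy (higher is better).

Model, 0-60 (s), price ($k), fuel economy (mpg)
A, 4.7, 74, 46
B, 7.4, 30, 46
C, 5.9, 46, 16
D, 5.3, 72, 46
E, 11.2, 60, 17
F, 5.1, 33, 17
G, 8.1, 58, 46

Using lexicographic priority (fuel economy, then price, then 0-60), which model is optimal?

B

First maximize fuel economy: best is 46, kept {A, B, D, G}.
Then minimize price: best is 30, kept {B}.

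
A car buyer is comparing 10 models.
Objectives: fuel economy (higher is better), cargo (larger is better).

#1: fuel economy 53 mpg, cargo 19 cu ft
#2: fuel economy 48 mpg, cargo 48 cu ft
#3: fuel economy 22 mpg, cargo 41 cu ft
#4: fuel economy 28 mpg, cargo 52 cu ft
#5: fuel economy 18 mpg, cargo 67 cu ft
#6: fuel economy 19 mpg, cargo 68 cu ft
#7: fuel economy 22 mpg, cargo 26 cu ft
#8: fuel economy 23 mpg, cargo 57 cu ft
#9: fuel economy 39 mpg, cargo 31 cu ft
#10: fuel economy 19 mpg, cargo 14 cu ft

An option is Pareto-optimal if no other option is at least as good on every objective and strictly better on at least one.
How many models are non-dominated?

5

#1: not dominated (best fuel economy).
#2: not dominated.
#3: dominated by #2 (fuel economy 48≥22, cargo 48≥41).
#4: not dominated.
#5: dominated by #6 (fuel economy 19≥18, cargo 68≥67).
#6: not dominated (best cargo).
#7: dominated by #2 (fuel economy 48≥22, cargo 48≥26).
#8: not dominated.
#9: dominated by #2 (fuel economy 48≥39, cargo 48≥31).
#10: dominated by #1 (fuel economy 53≥19, cargo 19≥14).
Pareto-optimal: #1, #2, #4, #6, #8 → 5.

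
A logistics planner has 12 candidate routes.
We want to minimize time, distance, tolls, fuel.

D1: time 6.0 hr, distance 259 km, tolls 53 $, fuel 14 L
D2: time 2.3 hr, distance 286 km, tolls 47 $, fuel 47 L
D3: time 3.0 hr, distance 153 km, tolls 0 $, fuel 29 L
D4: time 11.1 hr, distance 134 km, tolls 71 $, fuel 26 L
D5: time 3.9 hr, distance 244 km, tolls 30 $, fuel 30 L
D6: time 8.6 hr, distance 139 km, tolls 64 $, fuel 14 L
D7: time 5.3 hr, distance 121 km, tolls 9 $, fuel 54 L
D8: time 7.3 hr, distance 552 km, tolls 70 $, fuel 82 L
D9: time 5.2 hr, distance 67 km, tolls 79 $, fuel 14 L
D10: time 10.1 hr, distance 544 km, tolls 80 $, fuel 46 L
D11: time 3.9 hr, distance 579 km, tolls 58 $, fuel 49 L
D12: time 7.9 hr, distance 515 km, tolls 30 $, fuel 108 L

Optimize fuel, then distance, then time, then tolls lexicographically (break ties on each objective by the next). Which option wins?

First minimize fuel: best is 14, kept {D1, D6, D9}.
Then minimize distance: best is 67, kept {D9}.

D9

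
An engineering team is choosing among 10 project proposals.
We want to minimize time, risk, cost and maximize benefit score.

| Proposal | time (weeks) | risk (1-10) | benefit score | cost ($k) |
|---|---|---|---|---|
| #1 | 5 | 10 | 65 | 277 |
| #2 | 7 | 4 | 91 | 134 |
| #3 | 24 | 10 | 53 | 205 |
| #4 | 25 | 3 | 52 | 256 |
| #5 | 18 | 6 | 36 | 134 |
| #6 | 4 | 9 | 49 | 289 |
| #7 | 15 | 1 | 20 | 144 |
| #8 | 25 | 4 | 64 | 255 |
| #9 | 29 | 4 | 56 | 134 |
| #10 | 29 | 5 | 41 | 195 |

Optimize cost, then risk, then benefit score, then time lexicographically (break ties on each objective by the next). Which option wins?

First minimize cost: best is 134, kept {#2, #5, #9}.
Then minimize risk: best is 4, kept {#2, #9}.
Then maximize benefit score: best is 91, kept {#2}.

#2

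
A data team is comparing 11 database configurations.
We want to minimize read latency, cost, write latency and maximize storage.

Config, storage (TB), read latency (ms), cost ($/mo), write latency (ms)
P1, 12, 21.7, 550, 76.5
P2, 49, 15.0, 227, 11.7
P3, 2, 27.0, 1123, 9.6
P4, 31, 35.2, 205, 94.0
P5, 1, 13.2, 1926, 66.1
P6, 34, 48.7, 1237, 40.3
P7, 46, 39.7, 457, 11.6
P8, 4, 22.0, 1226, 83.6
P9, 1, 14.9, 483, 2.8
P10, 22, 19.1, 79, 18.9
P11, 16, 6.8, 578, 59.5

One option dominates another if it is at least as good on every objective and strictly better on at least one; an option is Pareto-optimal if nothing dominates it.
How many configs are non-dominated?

7

P1: dominated by P2 (storage 49≥12, read latency 15.0≤21.7, cost 227≤550, write latency 11.7≤76.5).
P2: not dominated (best storage).
P3: not dominated.
P4: not dominated.
P5: dominated by P11 (storage 16≥1, read latency 6.8≤13.2, cost 578≤1926, write latency 59.5≤66.1).
P6: dominated by P2 (storage 49≥34, read latency 15.0≤48.7, cost 227≤1237, write latency 11.7≤40.3).
P7: not dominated.
P8: dominated by P1 (storage 12≥4, read latency 21.7≤22.0, cost 550≤1226, write latency 76.5≤83.6).
P9: not dominated (best write latency).
P10: not dominated (best cost).
P11: not dominated (best read latency).
Pareto-optimal: P2, P3, P4, P7, P9, P10, P11 → 7.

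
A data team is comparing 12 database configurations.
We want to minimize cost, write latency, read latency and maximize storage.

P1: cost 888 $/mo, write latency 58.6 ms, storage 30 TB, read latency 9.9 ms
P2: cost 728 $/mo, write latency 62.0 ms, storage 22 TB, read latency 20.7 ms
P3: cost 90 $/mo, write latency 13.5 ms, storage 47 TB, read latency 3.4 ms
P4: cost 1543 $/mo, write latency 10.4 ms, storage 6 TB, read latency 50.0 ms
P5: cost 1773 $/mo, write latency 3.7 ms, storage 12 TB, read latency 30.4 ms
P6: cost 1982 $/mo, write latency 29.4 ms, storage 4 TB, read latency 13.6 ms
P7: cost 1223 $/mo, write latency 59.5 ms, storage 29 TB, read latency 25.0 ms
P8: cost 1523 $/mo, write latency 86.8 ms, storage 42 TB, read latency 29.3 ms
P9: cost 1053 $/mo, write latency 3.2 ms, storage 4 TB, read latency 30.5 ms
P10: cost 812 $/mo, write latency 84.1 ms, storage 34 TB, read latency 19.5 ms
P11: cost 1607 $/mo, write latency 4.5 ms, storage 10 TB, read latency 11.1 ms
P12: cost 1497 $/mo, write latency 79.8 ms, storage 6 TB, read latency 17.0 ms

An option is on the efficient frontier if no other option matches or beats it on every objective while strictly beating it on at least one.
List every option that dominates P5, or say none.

none

P1: worse on write latency (58.6 vs 3.7).
P2: worse on write latency (62.0 vs 3.7).
P3: worse on write latency (13.5 vs 3.7).
P4: worse on write latency (10.4 vs 3.7).
P6: worse on cost (1982 vs 1773).
P7: worse on write latency (59.5 vs 3.7).
P8: worse on write latency (86.8 vs 3.7).
P9: worse on storage (4 vs 12).
P10: worse on write latency (84.1 vs 3.7).
P11: worse on write latency (4.5 vs 3.7).
P12: worse on write latency (79.8 vs 3.7).
No option dominates P5.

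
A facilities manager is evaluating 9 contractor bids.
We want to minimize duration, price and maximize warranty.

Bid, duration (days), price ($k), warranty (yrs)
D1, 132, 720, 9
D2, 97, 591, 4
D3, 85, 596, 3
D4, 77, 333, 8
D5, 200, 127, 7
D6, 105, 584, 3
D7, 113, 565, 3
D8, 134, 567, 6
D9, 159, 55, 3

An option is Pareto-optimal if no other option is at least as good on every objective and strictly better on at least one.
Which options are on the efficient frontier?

D1: not dominated (best warranty).
D2: dominated by D4 (duration 77≤97, price 333≤591, warranty 8≥4).
D3: dominated by D4 (duration 77≤85, price 333≤596, warranty 8≥3).
D4: not dominated (best duration).
D5: not dominated.
D6: dominated by D4 (duration 77≤105, price 333≤584, warranty 8≥3).
D7: dominated by D4 (duration 77≤113, price 333≤565, warranty 8≥3).
D8: dominated by D4 (duration 77≤134, price 333≤567, warranty 8≥6).
D9: not dominated (best price).

D1, D4, D5, D9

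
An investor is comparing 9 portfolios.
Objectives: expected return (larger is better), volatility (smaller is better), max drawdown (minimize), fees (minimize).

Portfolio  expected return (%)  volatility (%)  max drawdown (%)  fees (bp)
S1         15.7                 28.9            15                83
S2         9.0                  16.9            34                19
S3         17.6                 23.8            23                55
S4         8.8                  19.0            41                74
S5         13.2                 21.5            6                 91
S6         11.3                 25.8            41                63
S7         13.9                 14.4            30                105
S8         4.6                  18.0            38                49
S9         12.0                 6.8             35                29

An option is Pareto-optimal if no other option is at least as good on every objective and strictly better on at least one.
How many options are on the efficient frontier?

S1: not dominated.
S2: not dominated (best fees).
S3: not dominated (best expected return).
S4: dominated by S2 (expected return 9.0≥8.8, volatility 16.9≤19.0, max drawdown 34≤41, fees 19≤74).
S5: not dominated (best max drawdown).
S6: dominated by S3 (expected return 17.6≥11.3, volatility 23.8≤25.8, max drawdown 23≤41, fees 55≤63).
S7: not dominated.
S8: dominated by S2 (expected return 9.0≥4.6, volatility 16.9≤18.0, max drawdown 34≤38, fees 19≤49).
S9: not dominated (best volatility).
Pareto-optimal: S1, S2, S3, S5, S7, S9 → 6.

6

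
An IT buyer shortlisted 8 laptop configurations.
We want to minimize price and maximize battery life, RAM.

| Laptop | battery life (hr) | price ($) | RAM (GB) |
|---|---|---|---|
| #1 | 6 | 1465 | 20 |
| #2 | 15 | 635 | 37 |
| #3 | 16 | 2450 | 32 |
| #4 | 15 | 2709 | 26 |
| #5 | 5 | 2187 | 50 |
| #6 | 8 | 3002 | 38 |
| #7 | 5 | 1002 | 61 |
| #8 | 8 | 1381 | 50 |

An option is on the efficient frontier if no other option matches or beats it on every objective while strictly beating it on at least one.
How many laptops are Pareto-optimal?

4

#1: dominated by #2 (battery life 15≥6, price 635≤1465, RAM 37≥20).
#2: not dominated (best price).
#3: not dominated (best battery life).
#4: dominated by #2 (battery life 15≥15, price 635≤2709, RAM 37≥26).
#5: dominated by #7 (battery life 5≥5, price 1002≤2187, RAM 61≥50).
#6: dominated by #8 (battery life 8≥8, price 1381≤3002, RAM 50≥38).
#7: not dominated (best RAM).
#8: not dominated.
Pareto-optimal: #2, #3, #7, #8 → 4.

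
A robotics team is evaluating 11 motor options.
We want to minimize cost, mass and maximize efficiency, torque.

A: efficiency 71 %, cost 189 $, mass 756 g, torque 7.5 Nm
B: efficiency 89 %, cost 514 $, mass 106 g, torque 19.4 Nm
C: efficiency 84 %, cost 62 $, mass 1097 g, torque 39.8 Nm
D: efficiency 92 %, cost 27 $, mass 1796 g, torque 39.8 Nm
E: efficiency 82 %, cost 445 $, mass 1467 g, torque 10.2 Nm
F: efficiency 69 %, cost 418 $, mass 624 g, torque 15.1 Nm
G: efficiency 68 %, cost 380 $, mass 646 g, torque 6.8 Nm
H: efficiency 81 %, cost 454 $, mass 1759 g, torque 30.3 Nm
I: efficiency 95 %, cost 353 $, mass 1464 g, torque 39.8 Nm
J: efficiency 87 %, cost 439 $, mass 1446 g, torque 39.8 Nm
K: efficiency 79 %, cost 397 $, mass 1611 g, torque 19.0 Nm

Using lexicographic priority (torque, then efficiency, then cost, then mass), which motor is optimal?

First maximize torque: best is 39.8, kept {C, D, I, J}.
Then maximize efficiency: best is 95, kept {I}.

I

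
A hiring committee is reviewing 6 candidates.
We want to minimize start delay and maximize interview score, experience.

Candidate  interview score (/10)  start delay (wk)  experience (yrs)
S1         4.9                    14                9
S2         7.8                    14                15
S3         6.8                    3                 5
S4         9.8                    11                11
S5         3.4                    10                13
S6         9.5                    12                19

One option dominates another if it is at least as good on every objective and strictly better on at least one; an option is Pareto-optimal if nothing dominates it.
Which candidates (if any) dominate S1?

S2, S4, S6

S2: interview score 7.8≥4.9, start delay 14≤14, experience 15≥9 — dominates S1.
S4: interview score 9.8≥4.9, start delay 11≤14, experience 11≥9 — dominates S1.
S6: interview score 9.5≥4.9, start delay 12≤14, experience 19≥9 — dominates S1.
Others (S3, S5) are each worse than S1 on at least one objective.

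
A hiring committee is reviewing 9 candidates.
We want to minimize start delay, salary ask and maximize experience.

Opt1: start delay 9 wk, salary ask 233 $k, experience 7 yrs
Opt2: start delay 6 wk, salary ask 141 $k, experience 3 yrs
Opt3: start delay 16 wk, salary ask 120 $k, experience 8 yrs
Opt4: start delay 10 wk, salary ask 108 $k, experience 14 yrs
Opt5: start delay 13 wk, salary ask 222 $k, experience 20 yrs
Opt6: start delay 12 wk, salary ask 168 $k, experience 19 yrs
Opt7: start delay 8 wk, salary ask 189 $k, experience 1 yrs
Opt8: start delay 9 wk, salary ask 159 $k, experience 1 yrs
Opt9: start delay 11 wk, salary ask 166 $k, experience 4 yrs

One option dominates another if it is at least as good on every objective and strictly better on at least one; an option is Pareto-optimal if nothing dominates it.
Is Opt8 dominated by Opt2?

Yes

Opt2 vs Opt8: start delay 6≤9, salary ask 141≤159, experience 3≥1 — Opt2 is at least as good on every objective with at least one strict improvement.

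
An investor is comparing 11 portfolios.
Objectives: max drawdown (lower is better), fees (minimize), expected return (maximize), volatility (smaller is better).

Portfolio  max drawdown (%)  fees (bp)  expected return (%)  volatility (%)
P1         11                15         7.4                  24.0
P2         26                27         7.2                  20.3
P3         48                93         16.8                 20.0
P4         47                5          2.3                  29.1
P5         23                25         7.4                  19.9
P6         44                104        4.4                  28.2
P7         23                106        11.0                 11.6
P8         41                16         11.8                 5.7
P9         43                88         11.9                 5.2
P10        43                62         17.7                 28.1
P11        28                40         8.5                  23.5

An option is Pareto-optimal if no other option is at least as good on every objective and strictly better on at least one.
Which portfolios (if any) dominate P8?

none

P1: worse on expected return (7.4 vs 11.8).
P2: worse on fees (27 vs 16).
P3: worse on max drawdown (48 vs 41).
P4: worse on max drawdown (47 vs 41).
P5: worse on fees (25 vs 16).
P6: worse on max drawdown (44 vs 41).
P7: worse on fees (106 vs 16).
P9: worse on max drawdown (43 vs 41).
P10: worse on max drawdown (43 vs 41).
P11: worse on fees (40 vs 16).
No option dominates P8.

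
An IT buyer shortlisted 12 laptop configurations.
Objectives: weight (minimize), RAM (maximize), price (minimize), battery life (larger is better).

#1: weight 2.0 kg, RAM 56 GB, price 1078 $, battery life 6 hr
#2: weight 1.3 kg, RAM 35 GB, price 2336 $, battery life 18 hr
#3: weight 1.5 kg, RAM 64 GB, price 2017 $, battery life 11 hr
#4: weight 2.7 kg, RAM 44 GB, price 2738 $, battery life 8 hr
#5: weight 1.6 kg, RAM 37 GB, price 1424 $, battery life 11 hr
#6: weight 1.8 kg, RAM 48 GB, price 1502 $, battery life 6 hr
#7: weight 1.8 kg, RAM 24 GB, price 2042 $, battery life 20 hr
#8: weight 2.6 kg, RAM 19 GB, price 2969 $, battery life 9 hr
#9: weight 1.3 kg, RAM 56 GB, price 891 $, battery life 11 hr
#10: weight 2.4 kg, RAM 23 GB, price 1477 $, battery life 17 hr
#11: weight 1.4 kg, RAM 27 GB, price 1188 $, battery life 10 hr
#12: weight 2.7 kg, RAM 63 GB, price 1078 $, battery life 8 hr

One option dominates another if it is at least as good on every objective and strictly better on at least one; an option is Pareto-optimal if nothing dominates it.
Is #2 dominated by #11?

#11 vs #2: #11 is worse on weight (1.4 vs 1.3), so it does not dominate #2.

No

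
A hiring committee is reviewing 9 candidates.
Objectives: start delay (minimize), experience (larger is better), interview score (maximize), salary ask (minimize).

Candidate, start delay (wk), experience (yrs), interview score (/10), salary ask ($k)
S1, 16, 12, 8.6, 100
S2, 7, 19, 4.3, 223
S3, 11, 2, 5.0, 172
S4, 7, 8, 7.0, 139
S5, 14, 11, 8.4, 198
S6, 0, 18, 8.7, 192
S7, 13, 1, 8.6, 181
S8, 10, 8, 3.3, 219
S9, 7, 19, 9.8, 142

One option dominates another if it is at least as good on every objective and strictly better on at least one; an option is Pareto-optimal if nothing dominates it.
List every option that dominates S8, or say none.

S4, S6, S9

S4: start delay 7≤10, experience 8≥8, interview score 7.0≥3.3, salary ask 139≤219 — dominates S8.
S6: start delay 0≤10, experience 18≥8, interview score 8.7≥3.3, salary ask 192≤219 — dominates S8.
S9: start delay 7≤10, experience 19≥8, interview score 9.8≥3.3, salary ask 142≤219 — dominates S8.
Others (S1, S2, S3, S5, S7) are each worse than S8 on at least one objective.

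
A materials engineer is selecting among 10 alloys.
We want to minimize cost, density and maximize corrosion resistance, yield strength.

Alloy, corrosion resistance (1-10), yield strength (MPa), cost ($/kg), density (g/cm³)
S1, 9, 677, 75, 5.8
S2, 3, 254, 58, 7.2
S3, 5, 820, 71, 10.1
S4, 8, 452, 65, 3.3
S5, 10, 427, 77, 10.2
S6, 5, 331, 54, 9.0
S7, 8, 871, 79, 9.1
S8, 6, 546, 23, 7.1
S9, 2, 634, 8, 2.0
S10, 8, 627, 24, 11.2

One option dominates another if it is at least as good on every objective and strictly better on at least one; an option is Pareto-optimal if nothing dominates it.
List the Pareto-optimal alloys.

S1: not dominated.
S2: dominated by S8 (corrosion resistance 6≥3, yield strength 546≥254, cost 23≤58, density 7.1≤7.2).
S3: not dominated.
S4: not dominated.
S5: not dominated (best corrosion resistance).
S6: dominated by S8 (corrosion resistance 6≥5, yield strength 546≥331, cost 23≤54, density 7.1≤9.0).
S7: not dominated (best yield strength).
S8: not dominated.
S9: not dominated (best cost).
S10: not dominated.

S1, S3, S4, S5, S7, S8, S9, S10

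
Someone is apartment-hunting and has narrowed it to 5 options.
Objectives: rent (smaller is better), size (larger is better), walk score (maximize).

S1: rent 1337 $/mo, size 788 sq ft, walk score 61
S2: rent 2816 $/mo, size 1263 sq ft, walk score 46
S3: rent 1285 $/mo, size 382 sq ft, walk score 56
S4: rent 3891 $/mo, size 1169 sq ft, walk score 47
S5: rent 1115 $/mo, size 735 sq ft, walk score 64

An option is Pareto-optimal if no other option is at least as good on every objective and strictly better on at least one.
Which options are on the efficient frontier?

S1, S2, S4, S5

S1: not dominated.
S2: not dominated (best size).
S3: dominated by S5 (rent 1115≤1285, size 735≥382, walk score 64≥56).
S4: not dominated.
S5: not dominated (best rent).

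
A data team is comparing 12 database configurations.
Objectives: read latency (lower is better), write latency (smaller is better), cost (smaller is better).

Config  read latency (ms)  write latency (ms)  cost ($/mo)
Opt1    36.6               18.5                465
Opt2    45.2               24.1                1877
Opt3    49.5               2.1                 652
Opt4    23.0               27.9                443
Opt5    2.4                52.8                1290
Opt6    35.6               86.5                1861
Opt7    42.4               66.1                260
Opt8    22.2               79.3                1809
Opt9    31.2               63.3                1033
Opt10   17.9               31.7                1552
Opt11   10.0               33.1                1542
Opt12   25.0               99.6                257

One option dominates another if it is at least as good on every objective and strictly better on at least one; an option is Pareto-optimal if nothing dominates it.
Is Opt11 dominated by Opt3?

Opt3 vs Opt11: Opt3 is worse on read latency (49.5 vs 10.0), so it does not dominate Opt11.

No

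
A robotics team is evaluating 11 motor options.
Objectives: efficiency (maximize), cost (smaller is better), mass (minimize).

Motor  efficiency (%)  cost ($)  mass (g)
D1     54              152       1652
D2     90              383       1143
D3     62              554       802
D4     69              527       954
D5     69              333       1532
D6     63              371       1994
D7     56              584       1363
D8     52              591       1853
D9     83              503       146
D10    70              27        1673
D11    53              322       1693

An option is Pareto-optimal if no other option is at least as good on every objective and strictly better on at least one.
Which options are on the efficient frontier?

D1: not dominated.
D2: not dominated (best efficiency).
D3: dominated by D9 (efficiency 83≥62, cost 503≤554, mass 146≤802).
D4: dominated by D9 (efficiency 83≥69, cost 503≤527, mass 146≤954).
D5: not dominated.
D6: dominated by D5 (efficiency 69≥63, cost 333≤371, mass 1532≤1994).
D7: dominated by D2 (efficiency 90≥56, cost 383≤584, mass 1143≤1363).
D8: dominated by D1 (efficiency 54≥52, cost 152≤591, mass 1652≤1853).
D9: not dominated (best mass).
D10: not dominated (best cost).
D11: dominated by D1 (efficiency 54≥53, cost 152≤322, mass 1652≤1693).

D1, D2, D5, D9, D10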